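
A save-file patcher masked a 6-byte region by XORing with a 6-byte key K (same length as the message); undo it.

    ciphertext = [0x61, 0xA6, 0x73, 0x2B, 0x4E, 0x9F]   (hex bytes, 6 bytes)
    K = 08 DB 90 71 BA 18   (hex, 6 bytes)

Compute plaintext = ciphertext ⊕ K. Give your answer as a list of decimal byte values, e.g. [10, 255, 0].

61 ^ 08 = 69
a6 ^ db = 7d
73 ^ 90 = e3
2b ^ 71 = 5a
4e ^ ba = f4
9f ^ 18 = 87

[105, 125, 227, 90, 244, 135]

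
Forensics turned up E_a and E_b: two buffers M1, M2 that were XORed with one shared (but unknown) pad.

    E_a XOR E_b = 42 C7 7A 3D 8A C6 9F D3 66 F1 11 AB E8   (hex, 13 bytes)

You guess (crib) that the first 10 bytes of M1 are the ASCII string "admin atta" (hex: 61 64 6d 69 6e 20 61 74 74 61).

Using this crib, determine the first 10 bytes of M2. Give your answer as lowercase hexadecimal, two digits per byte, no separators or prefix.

Since E_a ⊕ E_b = M1 ⊕ M2, XORing with the guessed M1 bytes yields the corresponding M2 bytes: M2 = (E_a ⊕ E_b) ⊕ M1.
byte 0: 42 xor 61 = 23
byte 1: c7 xor 64 = a3
byte 2: 7a xor 6d = 17
byte 3: 3d xor 69 = 54
byte 4: 8a xor 6e = e4
byte 5: c6 xor 20 = e6
byte 6: 9f xor 61 = fe
byte 7: d3 xor 74 = a7
byte 8: 66 xor 74 = 12
byte 9: f1 xor 61 = 90

23a31754e4e6fea71290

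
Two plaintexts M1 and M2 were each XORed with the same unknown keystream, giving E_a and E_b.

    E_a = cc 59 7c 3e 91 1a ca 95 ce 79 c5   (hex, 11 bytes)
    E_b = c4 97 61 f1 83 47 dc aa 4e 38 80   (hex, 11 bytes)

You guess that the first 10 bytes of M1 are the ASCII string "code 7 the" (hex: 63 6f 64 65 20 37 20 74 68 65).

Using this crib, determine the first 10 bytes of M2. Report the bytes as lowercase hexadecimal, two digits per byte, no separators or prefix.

First, E_a ⊕ E_b = (M1 ⊕ K) ⊕ (M2 ⊕ K) = M1 ⊕ M2, so the key drops out. Then M2 = (M1 ⊕ M2) ⊕ M1 over the first 10 bytes.
byte 0: (cc ⊕ c4) ⊕ 63 = 08 ⊕ 63 = 6b
byte 1: (59 ⊕ 97) ⊕ 6f = ce ⊕ 6f = a1
byte 2: (7c ⊕ 61) ⊕ 64 = 1d ⊕ 64 = 79
byte 3: (3e ⊕ f1) ⊕ 65 = cf ⊕ 65 = aa
byte 4: (91 ⊕ 83) ⊕ 20 = 12 ⊕ 20 = 32
byte 5: (1a ⊕ 47) ⊕ 37 = 5d ⊕ 37 = 6a
byte 6: (ca ⊕ dc) ⊕ 20 = 16 ⊕ 20 = 36
byte 7: (95 ⊕ aa) ⊕ 74 = 3f ⊕ 74 = 4b
byte 8: (ce ⊕ 4e) ⊕ 68 = 80 ⊕ 68 = e8
byte 9: (79 ⊕ 38) ⊕ 65 = 41 ⊕ 65 = 24

6ba179aa326a364be824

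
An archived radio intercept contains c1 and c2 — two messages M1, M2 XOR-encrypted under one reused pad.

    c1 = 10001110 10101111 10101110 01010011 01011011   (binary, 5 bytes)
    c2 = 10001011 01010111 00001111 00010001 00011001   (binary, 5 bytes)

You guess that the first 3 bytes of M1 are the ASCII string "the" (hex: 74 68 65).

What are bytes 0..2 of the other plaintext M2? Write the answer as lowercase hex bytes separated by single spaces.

71 90 c4

First, c1 ⊕ c2 = (M1 ⊕ K) ⊕ (M2 ⊕ K) = M1 ⊕ M2, so the key drops out. Then M2 = (M1 ⊕ M2) ⊕ M1 over the first 3 bytes.
byte 0: (8e ⊕ 8b) ⊕ 74 = 05 ⊕ 74 = 71
byte 1: (af ⊕ 57) ⊕ 68 = f8 ⊕ 68 = 90
byte 2: (ae ⊕ 0f) ⊕ 65 = a1 ⊕ 65 = c4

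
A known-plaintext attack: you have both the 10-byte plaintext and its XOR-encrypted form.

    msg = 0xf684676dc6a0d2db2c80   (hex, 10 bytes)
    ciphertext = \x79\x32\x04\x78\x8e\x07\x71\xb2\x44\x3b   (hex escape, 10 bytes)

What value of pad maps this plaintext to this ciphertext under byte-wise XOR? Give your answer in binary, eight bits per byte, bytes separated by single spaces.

Since ciphertext = msg ⊕ pad, XORing both sides with msg gives pad = msg ⊕ ciphertext.
246 XOR 121 = 143
132 XOR  50 = 182
103 XOR   4 =  99
109 XOR 120 =  21
198 XOR 142 =  72
160 XOR   7 = 167
210 XOR 113 = 163
219 XOR 178 = 105
 44 XOR  68 = 104
128 XOR  59 = 187

10001111 10110110 01100011 00010101 01001000 10100111 10100011 01101001 01101000 10111011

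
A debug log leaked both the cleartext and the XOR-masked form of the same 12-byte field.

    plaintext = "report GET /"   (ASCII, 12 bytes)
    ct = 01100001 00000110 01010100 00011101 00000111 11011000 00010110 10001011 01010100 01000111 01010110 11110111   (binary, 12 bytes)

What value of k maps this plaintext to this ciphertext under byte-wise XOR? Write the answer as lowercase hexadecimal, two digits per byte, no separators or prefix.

1363247275ac36cc111376d8

Since ct = plaintext ⊕ k, XORing both sides with plaintext gives k = plaintext ⊕ ct.
72 XOR 61 = 13
65 XOR 06 = 63
70 XOR 54 = 24
6f XOR 1d = 72
72 XOR 07 = 75
74 XOR d8 = ac
20 XOR 16 = 36
47 XOR 8b = cc
45 XOR 54 = 11
54 XOR 47 = 13
20 XOR 56 = 76
2f XOR f7 = d8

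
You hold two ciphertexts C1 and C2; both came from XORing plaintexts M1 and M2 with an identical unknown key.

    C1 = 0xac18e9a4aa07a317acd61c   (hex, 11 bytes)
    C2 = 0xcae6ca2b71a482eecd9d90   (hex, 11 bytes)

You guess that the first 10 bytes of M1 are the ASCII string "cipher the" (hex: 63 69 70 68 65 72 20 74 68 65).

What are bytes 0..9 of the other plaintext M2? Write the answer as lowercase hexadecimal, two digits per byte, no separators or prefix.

First, C1 ⊕ C2 = (M1 ⊕ K) ⊕ (M2 ⊕ K) = M1 ⊕ M2, so the key drops out. Then M2 = (M1 ⊕ M2) ⊕ M1 over the first 10 bytes.
byte 0: (ac xor ca) xor 63 = 66 xor 63 = 05
byte 1: (18 xor e6) xor 69 = fe xor 69 = 97
byte 2: (e9 xor ca) xor 70 = 23 xor 70 = 53
byte 3: (a4 xor 2b) xor 68 = 8f xor 68 = e7
byte 4: (aa xor 71) xor 65 = db xor 65 = be
byte 5: (07 xor a4) xor 72 = a3 xor 72 = d1
byte 6: (a3 xor 82) xor 20 = 21 xor 20 = 01
byte 7: (17 xor ee) xor 74 = f9 xor 74 = 8d
byte 8: (ac xor cd) xor 68 = 61 xor 68 = 09
byte 9: (d6 xor 9d) xor 65 = 4b xor 65 = 2e

059753e7bed1018d092e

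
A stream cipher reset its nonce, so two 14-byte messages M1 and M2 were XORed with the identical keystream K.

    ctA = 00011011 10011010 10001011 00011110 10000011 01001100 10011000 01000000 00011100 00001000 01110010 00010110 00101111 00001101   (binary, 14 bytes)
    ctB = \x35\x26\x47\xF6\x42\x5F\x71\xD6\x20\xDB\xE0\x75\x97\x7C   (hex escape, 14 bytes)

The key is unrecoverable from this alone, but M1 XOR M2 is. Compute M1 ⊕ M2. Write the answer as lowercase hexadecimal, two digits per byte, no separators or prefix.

ctA ⊕ ctB = (M1 ⊕ K) ⊕ (M2 ⊕ K) = M1 ⊕ M2 — the shared key cancels under XOR.
byte 0: 00011011 ⊕ 00110101 = 00101110
byte 1: 10011010 ⊕ 00100110 = 10111100
byte 2: 10001011 ⊕ 01000111 = 11001100
byte 3: 00011110 ⊕ 11110110 = 11101000
byte 4: 10000011 ⊕ 01000010 = 11000001
byte 5: 01001100 ⊕ 01011111 = 00010011
byte 6: 10011000 ⊕ 01110001 = 11101001
byte 7: 01000000 ⊕ 11010110 = 10010110
byte 8: 00011100 ⊕ 00100000 = 00111100
byte 9: 00001000 ⊕ 11011011 = 11010011
byte 10: 01110010 ⊕ 11100000 = 10010010
byte 11: 00010110 ⊕ 01110101 = 01100011
byte 12: 00101111 ⊕ 10010111 = 10111000
byte 13: 00001101 ⊕ 01111100 = 01110001

2ebccce8c113e9963cd39263b871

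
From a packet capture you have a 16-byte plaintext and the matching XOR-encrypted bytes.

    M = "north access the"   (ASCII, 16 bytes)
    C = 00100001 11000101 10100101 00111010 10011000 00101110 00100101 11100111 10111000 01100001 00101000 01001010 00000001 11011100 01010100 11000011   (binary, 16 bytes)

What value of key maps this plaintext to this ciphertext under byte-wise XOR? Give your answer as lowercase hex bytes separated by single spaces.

4f aa d7 4e f0 0e 44 84 db 04 5b 39 21 a8 3c a6

Since C = M ⊕ key, XORing both sides with M gives key = M ⊕ C.
110 XOR  33 =  79
111 XOR 197 = 170
114 XOR 165 = 215
116 XOR  58 =  78
104 XOR 152 = 240
 32 XOR  46 =  14
 97 XOR  37 =  68
 99 XOR 231 = 132
 99 XOR 184 = 219
101 XOR  97 =   4
115 XOR  40 =  91
115 XOR  74 =  57
 32 XOR   1 =  33
116 XOR 220 = 168
104 XOR  84 =  60
101 XOR 195 = 166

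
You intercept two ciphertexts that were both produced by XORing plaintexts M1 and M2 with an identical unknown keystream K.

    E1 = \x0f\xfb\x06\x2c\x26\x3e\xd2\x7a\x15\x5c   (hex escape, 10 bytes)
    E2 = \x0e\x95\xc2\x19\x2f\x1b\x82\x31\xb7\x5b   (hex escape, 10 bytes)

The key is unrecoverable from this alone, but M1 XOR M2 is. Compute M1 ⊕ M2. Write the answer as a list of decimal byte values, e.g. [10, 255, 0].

[1, 110, 196, 53, 9, 37, 80, 75, 162, 7]

E1 ⊕ E2 = (M1 ⊕ K) ⊕ (M2 ⊕ K) = M1 ⊕ M2 — the shared key cancels under XOR.
00001111 XOR 00001110 = 00000001
11111011 XOR 10010101 = 01101110
00000110 XOR 11000010 = 11000100
00101100 XOR 00011001 = 00110101
00100110 XOR 00101111 = 00001001
00111110 XOR 00011011 = 00100101
11010010 XOR 10000010 = 01010000
01111010 XOR 00110001 = 01001011
00010101 XOR 10110111 = 10100010
01011100 XOR 01011011 = 00000111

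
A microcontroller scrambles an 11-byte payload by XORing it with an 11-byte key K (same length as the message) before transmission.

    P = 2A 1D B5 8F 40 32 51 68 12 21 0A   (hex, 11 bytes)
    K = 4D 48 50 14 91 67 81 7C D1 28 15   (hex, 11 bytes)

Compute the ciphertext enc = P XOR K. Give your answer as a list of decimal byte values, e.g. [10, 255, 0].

[103, 85, 229, 155, 209, 85, 208, 20, 195, 9, 31]

2a xor 4d = 67
1d xor 48 = 55
b5 xor 50 = e5
8f xor 14 = 9b
40 xor 91 = d1
32 xor 67 = 55
51 xor 81 = d0
68 xor 7c = 14
12 xor d1 = c3
21 xor 28 = 09
0a xor 15 = 1f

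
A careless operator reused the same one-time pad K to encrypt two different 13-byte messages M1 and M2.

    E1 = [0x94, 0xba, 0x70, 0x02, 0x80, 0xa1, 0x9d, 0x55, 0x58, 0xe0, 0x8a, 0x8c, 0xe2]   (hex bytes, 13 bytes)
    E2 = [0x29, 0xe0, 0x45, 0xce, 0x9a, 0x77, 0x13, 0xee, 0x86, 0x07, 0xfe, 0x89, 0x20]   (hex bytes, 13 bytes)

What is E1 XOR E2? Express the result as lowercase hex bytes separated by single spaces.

E1 ⊕ E2 = (M1 ⊕ K) ⊕ (M2 ⊕ K) = M1 ⊕ M2 — the shared key cancels under XOR.
148 xor  41 = 189
186 xor 224 =  90
112 xor  69 =  53
  2 xor 206 = 204
128 xor 154 =  26
161 xor 119 = 214
157 xor  19 = 142
 85 xor 238 = 187
 88 xor 134 = 222
224 xor   7 = 231
138 xor 254 = 116
140 xor 137 =   5
226 xor  32 = 194

bd 5a 35 cc 1a d6 8e bb de e7 74 05 c2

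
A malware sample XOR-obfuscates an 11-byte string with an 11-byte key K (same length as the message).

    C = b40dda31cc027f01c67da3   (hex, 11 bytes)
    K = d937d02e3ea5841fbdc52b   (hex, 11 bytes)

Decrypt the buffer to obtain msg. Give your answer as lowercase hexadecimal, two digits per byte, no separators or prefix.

b4 ^ d9 = 6d
0d ^ 37 = 3a
da ^ d0 = 0a
31 ^ 2e = 1f
cc ^ 3e = f2
02 ^ a5 = a7
7f ^ 84 = fb
01 ^ 1f = 1e
c6 ^ bd = 7b
7d ^ c5 = b8
a3 ^ 2b = 88

6d3a0a1ff2a7fb1e7bb888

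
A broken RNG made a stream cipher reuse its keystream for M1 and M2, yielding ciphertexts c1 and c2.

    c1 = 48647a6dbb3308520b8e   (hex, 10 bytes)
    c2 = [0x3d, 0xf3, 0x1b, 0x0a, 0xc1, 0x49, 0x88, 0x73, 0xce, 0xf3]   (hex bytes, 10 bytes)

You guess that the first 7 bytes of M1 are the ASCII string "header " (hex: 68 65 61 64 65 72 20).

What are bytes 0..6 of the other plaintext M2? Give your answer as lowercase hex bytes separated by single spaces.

First, c1 ⊕ c2 = (M1 ⊕ K) ⊕ (M2 ⊕ K) = M1 ⊕ M2, so the key drops out. Then M2 = (M1 ⊕ M2) ⊕ M1 over the first 7 bytes.
byte 0: (48 xor 3d) xor 68 = 75 xor 68 = 1d
byte 1: (64 xor f3) xor 65 = 97 xor 65 = f2
byte 2: (7a xor 1b) xor 61 = 61 xor 61 = 00
byte 3: (6d xor 0a) xor 64 = 67 xor 64 = 03
byte 4: (bb xor c1) xor 65 = 7a xor 65 = 1f
byte 5: (33 xor 49) xor 72 = 7a xor 72 = 08
byte 6: (08 xor 88) xor 20 = 80 xor 20 = a0

1d f2 00 03 1f 08 a0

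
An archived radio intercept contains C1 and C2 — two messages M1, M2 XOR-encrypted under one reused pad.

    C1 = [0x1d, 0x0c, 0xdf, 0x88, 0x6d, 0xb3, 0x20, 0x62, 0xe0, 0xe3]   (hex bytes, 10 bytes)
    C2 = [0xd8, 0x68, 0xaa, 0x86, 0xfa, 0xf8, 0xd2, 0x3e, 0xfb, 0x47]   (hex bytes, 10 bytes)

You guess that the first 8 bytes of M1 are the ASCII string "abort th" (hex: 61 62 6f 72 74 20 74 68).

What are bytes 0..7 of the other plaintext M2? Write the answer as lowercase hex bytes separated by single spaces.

a4 06 1a 7c e3 6b 86 34

First, C1 ⊕ C2 = (M1 ⊕ K) ⊕ (M2 ⊕ K) = M1 ⊕ M2, so the key drops out. Then M2 = (M1 ⊕ M2) ⊕ M1 over the first 8 bytes.
byte 0: (1d ⊕ d8) ⊕ 61 = c5 ⊕ 61 = a4
byte 1: (0c ⊕ 68) ⊕ 62 = 64 ⊕ 62 = 06
byte 2: (df ⊕ aa) ⊕ 6f = 75 ⊕ 6f = 1a
byte 3: (88 ⊕ 86) ⊕ 72 = 0e ⊕ 72 = 7c
byte 4: (6d ⊕ fa) ⊕ 74 = 97 ⊕ 74 = e3
byte 5: (b3 ⊕ f8) ⊕ 20 = 4b ⊕ 20 = 6b
byte 6: (20 ⊕ d2) ⊕ 74 = f2 ⊕ 74 = 86
byte 7: (62 ⊕ 3e) ⊕ 68 = 5c ⊕ 68 = 34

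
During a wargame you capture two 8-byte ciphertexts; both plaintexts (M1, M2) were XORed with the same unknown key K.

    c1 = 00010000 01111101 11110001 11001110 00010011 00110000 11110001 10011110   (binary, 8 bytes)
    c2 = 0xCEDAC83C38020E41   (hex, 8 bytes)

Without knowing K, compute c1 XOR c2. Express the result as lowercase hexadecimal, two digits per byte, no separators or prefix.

dea739f22b32ffdf

c1 ⊕ c2 = (M1 ⊕ K) ⊕ (M2 ⊕ K) = M1 ⊕ M2 — the shared key cancels under XOR.
10 xor ce = de
7d xor da = a7
f1 xor c8 = 39
ce xor 3c = f2
13 xor 38 = 2b
30 xor 02 = 32
f1 xor 0e = ff
9e xor 41 = df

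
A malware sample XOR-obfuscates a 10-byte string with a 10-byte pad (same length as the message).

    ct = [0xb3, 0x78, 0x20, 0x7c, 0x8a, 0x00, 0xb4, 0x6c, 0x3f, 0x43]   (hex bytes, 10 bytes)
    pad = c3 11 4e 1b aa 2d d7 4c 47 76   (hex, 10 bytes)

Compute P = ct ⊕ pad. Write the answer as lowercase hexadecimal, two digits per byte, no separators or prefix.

70696e67202d63207835

b3 XOR c3 = 70
78 XOR 11 = 69
20 XOR 4e = 6e
7c XOR 1b = 67
8a XOR aa = 20
00 XOR 2d = 2d
b4 XOR d7 = 63
6c XOR 4c = 20
3f XOR 47 = 78
43 XOR 76 = 35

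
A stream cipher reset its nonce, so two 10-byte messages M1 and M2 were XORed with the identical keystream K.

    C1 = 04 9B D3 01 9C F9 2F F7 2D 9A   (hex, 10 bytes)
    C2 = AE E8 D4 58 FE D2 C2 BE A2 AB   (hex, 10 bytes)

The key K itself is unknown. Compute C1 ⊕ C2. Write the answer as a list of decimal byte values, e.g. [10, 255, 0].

[170, 115, 7, 89, 98, 43, 237, 73, 143, 49]

C1 ⊕ C2 = (M1 ⊕ K) ⊕ (M2 ⊕ K) = M1 ⊕ M2 — the shared key cancels under XOR.
byte 0: 00000100 XOR 10101110 = 10101010
byte 1: 10011011 XOR 11101000 = 01110011
byte 2: 11010011 XOR 11010100 = 00000111
byte 3: 00000001 XOR 01011000 = 01011001
byte 4: 10011100 XOR 11111110 = 01100010
byte 5: 11111001 XOR 11010010 = 00101011
byte 6: 00101111 XOR 11000010 = 11101101
byte 7: 11110111 XOR 10111110 = 01001001
byte 8: 00101101 XOR 10100010 = 10001111
byte 9: 10011010 XOR 10101011 = 00110001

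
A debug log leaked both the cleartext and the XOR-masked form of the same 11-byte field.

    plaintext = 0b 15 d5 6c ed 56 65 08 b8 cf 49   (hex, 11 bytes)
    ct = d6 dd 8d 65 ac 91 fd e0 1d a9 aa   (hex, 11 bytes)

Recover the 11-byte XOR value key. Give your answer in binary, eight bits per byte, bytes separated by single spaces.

11011101 11001000 01011000 00001001 01000001 11000111 10011000 11101000 10100101 01100110 11100011

Since ct = plaintext ⊕ key, XORing both sides with plaintext gives key = plaintext ⊕ ct.
byte 0: 0b xor d6 = dd
byte 1: 15 xor dd = c8
byte 2: d5 xor 8d = 58
byte 3: 6c xor 65 = 09
byte 4: ed xor ac = 41
byte 5: 56 xor 91 = c7
byte 6: 65 xor fd = 98
byte 7: 08 xor e0 = e8
byte 8: b8 xor 1d = a5
byte 9: cf xor a9 = 66
byte 10: 49 xor aa = e3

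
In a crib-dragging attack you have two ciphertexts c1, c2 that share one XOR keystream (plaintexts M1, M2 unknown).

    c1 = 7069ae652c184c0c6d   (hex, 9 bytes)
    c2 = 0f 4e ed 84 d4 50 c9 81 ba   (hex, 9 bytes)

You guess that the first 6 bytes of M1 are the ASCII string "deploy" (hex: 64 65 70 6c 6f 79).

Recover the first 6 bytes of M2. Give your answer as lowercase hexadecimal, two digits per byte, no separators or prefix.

First, c1 ⊕ c2 = (M1 ⊕ K) ⊕ (M2 ⊕ K) = M1 ⊕ M2, so the key drops out. Then M2 = (M1 ⊕ M2) ⊕ M1 over the first 6 bytes.
byte 0: (70 ⊕ 0f) ⊕ 64 = 7f ⊕ 64 = 1b
byte 1: (69 ⊕ 4e) ⊕ 65 = 27 ⊕ 65 = 42
byte 2: (ae ⊕ ed) ⊕ 70 = 43 ⊕ 70 = 33
byte 3: (65 ⊕ 84) ⊕ 6c = e1 ⊕ 6c = 8d
byte 4: (2c ⊕ d4) ⊕ 6f = f8 ⊕ 6f = 97
byte 5: (18 ⊕ 50) ⊕ 79 = 48 ⊕ 79 = 31

1b42338d9731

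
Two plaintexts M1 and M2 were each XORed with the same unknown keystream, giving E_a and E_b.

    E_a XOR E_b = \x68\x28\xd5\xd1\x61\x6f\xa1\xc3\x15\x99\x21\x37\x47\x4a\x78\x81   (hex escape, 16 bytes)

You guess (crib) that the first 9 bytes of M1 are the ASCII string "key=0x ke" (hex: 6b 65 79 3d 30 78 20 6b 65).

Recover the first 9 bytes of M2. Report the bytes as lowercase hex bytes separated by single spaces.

Since E_a ⊕ E_b = M1 ⊕ M2, XORing with the guessed M1 bytes yields the corresponding M2 bytes: M2 = (E_a ⊕ E_b) ⊕ M1.
104 ⊕ 107 =   3
 40 ⊕ 101 =  77
213 ⊕ 121 = 172
209 ⊕  61 = 236
 97 ⊕  48 =  81
111 ⊕ 120 =  23
161 ⊕  32 = 129
195 ⊕ 107 = 168
 21 ⊕ 101 = 112

03 4d ac ec 51 17 81 a8 70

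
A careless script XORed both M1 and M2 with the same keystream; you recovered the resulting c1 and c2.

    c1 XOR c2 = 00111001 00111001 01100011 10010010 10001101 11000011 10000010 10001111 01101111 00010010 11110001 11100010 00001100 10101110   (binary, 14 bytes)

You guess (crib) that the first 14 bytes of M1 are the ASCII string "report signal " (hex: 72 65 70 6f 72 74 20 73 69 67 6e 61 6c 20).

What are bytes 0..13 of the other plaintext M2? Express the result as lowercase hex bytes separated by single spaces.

Since c1 ⊕ c2 = M1 ⊕ M2, XORing with the guessed M1 bytes yields the corresponding M2 bytes: M2 = (c1 ⊕ c2) ⊕ M1.
39 ⊕ 72 = 4b
39 ⊕ 65 = 5c
63 ⊕ 70 = 13
92 ⊕ 6f = fd
8d ⊕ 72 = ff
c3 ⊕ 74 = b7
82 ⊕ 20 = a2
8f ⊕ 73 = fc
6f ⊕ 69 = 06
12 ⊕ 67 = 75
f1 ⊕ 6e = 9f
e2 ⊕ 61 = 83
0c ⊕ 6c = 60
ae ⊕ 20 = 8e

4b 5c 13 fd ff b7 a2 fc 06 75 9f 83 60 8e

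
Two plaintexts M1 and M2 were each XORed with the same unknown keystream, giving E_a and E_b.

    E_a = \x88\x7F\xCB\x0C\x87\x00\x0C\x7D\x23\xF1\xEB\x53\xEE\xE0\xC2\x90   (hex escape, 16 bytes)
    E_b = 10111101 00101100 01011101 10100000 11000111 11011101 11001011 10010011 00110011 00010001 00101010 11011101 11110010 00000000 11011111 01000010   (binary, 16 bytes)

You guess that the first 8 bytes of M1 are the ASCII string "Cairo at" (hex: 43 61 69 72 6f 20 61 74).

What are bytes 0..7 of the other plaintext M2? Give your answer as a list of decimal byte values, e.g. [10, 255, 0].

First, E_a ⊕ E_b = (M1 ⊕ K) ⊕ (M2 ⊕ K) = M1 ⊕ M2, so the key drops out. Then M2 = (M1 ⊕ M2) ⊕ M1 over the first 8 bytes.
byte 0: (88 XOR bd) XOR 43 = 35 XOR 43 = 76
byte 1: (7f XOR 2c) XOR 61 = 53 XOR 61 = 32
byte 2: (cb XOR 5d) XOR 69 = 96 XOR 69 = ff
byte 3: (0c XOR a0) XOR 72 = ac XOR 72 = de
byte 4: (87 XOR c7) XOR 6f = 40 XOR 6f = 2f
byte 5: (00 XOR dd) XOR 20 = dd XOR 20 = fd
byte 6: (0c XOR cb) XOR 61 = c7 XOR 61 = a6
byte 7: (7d XOR 93) XOR 74 = ee XOR 74 = 9a

[118, 50, 255, 222, 47, 253, 166, 154]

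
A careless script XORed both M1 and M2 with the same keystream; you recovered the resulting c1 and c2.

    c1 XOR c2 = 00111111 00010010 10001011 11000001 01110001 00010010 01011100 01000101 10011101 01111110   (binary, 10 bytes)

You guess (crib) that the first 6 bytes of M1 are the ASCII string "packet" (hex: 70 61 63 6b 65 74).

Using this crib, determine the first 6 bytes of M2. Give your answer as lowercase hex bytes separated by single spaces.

4f 73 e8 aa 14 66

Since c1 ⊕ c2 = M1 ⊕ M2, XORing with the guessed M1 bytes yields the corresponding M2 bytes: M2 = (c1 ⊕ c2) ⊕ M1.
3f ⊕ 70 = 4f
12 ⊕ 61 = 73
8b ⊕ 63 = e8
c1 ⊕ 6b = aa
71 ⊕ 65 = 14
12 ⊕ 74 = 66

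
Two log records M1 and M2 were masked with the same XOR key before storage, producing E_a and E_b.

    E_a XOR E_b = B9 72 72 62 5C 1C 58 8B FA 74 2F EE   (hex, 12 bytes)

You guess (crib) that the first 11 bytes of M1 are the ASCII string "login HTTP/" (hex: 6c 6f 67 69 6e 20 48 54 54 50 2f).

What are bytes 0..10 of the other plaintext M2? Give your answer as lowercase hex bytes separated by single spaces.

Since E_a ⊕ E_b = M1 ⊕ M2, XORing with the guessed M1 bytes yields the corresponding M2 bytes: M2 = (E_a ⊕ E_b) ⊕ M1.
185 xor 108 = 213
114 xor 111 =  29
114 xor 103 =  21
 98 xor 105 =  11
 92 xor 110 =  50
 28 xor  32 =  60
 88 xor  72 =  16
139 xor  84 = 223
250 xor  84 = 174
116 xor  80 =  36
 47 xor  47 =   0

d5 1d 15 0b 32 3c 10 df ae 24 00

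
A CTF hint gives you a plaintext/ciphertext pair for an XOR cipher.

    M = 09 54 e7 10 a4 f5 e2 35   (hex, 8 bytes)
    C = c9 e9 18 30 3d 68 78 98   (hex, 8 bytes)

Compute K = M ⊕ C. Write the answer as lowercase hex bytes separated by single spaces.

c0 bd ff 20 99 9d 9a ad

Since C = M ⊕ K, XORing both sides with M gives K = M ⊕ C.
  9 ⊕ 201 = 192
 84 ⊕ 233 = 189
231 ⊕  24 = 255
 16 ⊕  48 =  32
164 ⊕  61 = 153
245 ⊕ 104 = 157
226 ⊕ 120 = 154
 53 ⊕ 152 = 173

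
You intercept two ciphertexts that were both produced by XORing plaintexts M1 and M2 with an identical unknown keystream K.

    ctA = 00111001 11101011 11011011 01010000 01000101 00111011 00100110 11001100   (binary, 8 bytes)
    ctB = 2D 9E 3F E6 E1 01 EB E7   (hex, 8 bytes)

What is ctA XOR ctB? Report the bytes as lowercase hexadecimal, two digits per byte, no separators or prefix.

ctA ⊕ ctB = (M1 ⊕ K) ⊕ (M2 ⊕ K) = M1 ⊕ M2 — the shared key cancels under XOR.
39 XOR 2d = 14
eb XOR 9e = 75
db XOR 3f = e4
50 XOR e6 = b6
45 XOR e1 = a4
3b XOR 01 = 3a
26 XOR eb = cd
cc XOR e7 = 2b

1475e4b6a43acd2b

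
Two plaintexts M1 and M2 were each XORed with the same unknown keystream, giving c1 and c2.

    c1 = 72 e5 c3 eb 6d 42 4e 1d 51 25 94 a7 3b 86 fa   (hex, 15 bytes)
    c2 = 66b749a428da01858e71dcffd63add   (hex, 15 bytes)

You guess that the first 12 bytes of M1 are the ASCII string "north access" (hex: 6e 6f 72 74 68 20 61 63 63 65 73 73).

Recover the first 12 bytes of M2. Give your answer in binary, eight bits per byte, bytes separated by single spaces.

01111010 00111101 11111000 00111011 00101101 10111000 00101110 11111011 10111100 00110001 00111011 00101011

First, c1 ⊕ c2 = (M1 ⊕ K) ⊕ (M2 ⊕ K) = M1 ⊕ M2, so the key drops out. Then M2 = (M1 ⊕ M2) ⊕ M1 over the first 12 bytes.
byte 0: (72 XOR 66) XOR 6e = 14 XOR 6e = 7a
byte 1: (e5 XOR b7) XOR 6f = 52 XOR 6f = 3d
byte 2: (c3 XOR 49) XOR 72 = 8a XOR 72 = f8
byte 3: (eb XOR a4) XOR 74 = 4f XOR 74 = 3b
byte 4: (6d XOR 28) XOR 68 = 45 XOR 68 = 2d
byte 5: (42 XOR da) XOR 20 = 98 XOR 20 = b8
byte 6: (4e XOR 01) XOR 61 = 4f XOR 61 = 2e
byte 7: (1d XOR 85) XOR 63 = 98 XOR 63 = fb
byte 8: (51 XOR 8e) XOR 63 = df XOR 63 = bc
byte 9: (25 XOR 71) XOR 65 = 54 XOR 65 = 31
byte 10: (94 XOR dc) XOR 73 = 48 XOR 73 = 3b
byte 11: (a7 XOR ff) XOR 73 = 58 XOR 73 = 2b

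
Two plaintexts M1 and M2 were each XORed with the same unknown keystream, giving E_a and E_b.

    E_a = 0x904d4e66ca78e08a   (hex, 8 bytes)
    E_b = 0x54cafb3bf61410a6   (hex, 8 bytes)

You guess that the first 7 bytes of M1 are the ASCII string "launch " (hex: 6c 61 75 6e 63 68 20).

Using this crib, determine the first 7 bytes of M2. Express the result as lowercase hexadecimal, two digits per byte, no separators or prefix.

First, E_a ⊕ E_b = (M1 ⊕ K) ⊕ (M2 ⊕ K) = M1 ⊕ M2, so the key drops out. Then M2 = (M1 ⊕ M2) ⊕ M1 over the first 7 bytes.
byte 0: (90 xor 54) xor 6c = c4 xor 6c = a8
byte 1: (4d xor ca) xor 61 = 87 xor 61 = e6
byte 2: (4e xor fb) xor 75 = b5 xor 75 = c0
byte 3: (66 xor 3b) xor 6e = 5d xor 6e = 33
byte 4: (ca xor f6) xor 63 = 3c xor 63 = 5f
byte 5: (78 xor 14) xor 68 = 6c xor 68 = 04
byte 6: (e0 xor 10) xor 20 = f0 xor 20 = d0

a8e6c0335f04d0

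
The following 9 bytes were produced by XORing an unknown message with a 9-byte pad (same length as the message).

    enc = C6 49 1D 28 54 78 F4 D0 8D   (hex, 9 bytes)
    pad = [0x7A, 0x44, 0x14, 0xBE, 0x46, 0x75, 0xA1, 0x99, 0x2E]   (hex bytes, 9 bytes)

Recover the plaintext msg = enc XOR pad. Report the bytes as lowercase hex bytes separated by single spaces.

bc 0d 09 96 12 0d 55 49 a3

c6 XOR 7a = bc
49 XOR 44 = 0d
1d XOR 14 = 09
28 XOR be = 96
54 XOR 46 = 12
78 XOR 75 = 0d
f4 XOR a1 = 55
d0 XOR 99 = 49
8d XOR 2e = a3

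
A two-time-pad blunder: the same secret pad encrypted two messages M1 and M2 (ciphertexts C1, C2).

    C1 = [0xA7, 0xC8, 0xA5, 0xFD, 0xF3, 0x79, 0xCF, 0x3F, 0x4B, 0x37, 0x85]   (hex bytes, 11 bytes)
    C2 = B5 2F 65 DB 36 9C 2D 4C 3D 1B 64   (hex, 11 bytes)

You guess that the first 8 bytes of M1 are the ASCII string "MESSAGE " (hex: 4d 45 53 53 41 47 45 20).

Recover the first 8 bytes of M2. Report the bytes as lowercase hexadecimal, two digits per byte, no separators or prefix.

First, C1 ⊕ C2 = (M1 ⊕ K) ⊕ (M2 ⊕ K) = M1 ⊕ M2, so the key drops out. Then M2 = (M1 ⊕ M2) ⊕ M1 over the first 8 bytes.
byte 0: (a7 XOR b5) XOR 4d = 12 XOR 4d = 5f
byte 1: (c8 XOR 2f) XOR 45 = e7 XOR 45 = a2
byte 2: (a5 XOR 65) XOR 53 = c0 XOR 53 = 93
byte 3: (fd XOR db) XOR 53 = 26 XOR 53 = 75
byte 4: (f3 XOR 36) XOR 41 = c5 XOR 41 = 84
byte 5: (79 XOR 9c) XOR 47 = e5 XOR 47 = a2
byte 6: (cf XOR 2d) XOR 45 = e2 XOR 45 = a7
byte 7: (3f XOR 4c) XOR 20 = 73 XOR 20 = 53

5fa2937584a2a753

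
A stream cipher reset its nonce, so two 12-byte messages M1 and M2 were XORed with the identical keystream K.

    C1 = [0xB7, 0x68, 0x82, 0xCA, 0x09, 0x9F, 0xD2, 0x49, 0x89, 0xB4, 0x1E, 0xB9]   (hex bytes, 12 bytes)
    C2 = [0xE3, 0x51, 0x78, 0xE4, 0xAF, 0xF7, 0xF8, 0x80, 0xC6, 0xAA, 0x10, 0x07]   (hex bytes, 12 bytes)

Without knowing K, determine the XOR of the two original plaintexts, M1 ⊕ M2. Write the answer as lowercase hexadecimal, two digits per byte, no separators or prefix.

C1 ⊕ C2 = (M1 ⊕ K) ⊕ (M2 ⊕ K) = M1 ⊕ M2 — the shared key cancels under XOR.
b7 ^ e3 = 54
68 ^ 51 = 39
82 ^ 78 = fa
ca ^ e4 = 2e
09 ^ af = a6
9f ^ f7 = 68
d2 ^ f8 = 2a
49 ^ 80 = c9
89 ^ c6 = 4f
b4 ^ aa = 1e
1e ^ 10 = 0e
b9 ^ 07 = be

5439fa2ea6682ac94f1e0ebe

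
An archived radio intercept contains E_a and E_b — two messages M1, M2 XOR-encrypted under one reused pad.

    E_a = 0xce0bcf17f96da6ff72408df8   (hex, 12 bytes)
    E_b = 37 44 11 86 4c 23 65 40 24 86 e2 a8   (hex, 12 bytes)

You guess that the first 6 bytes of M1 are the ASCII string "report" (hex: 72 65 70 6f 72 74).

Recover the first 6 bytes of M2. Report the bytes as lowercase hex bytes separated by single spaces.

First, E_a ⊕ E_b = (M1 ⊕ K) ⊕ (M2 ⊕ K) = M1 ⊕ M2, so the key drops out. Then M2 = (M1 ⊕ M2) ⊕ M1 over the first 6 bytes.
byte 0: (ce XOR 37) XOR 72 = f9 XOR 72 = 8b
byte 1: (0b XOR 44) XOR 65 = 4f XOR 65 = 2a
byte 2: (cf XOR 11) XOR 70 = de XOR 70 = ae
byte 3: (17 XOR 86) XOR 6f = 91 XOR 6f = fe
byte 4: (f9 XOR 4c) XOR 72 = b5 XOR 72 = c7
byte 5: (6d XOR 23) XOR 74 = 4e XOR 74 = 3a

8b 2a ae fe c7 3a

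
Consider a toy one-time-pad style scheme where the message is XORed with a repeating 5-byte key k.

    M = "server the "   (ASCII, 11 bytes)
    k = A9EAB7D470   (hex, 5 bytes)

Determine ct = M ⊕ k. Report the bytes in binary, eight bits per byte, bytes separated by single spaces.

11011010 10001111 11000101 10100010 00010101 11011011 11001010 11000011 10111100 00010101 10001001

The 5-byte key repeats, so the effective keystream is a9 ea b7 d4 70 a9 ea b7 d4 70 a9.
byte 0: 73 xor a9 = da
byte 1: 65 xor ea = 8f
byte 2: 72 xor b7 = c5
byte 3: 76 xor d4 = a2
byte 4: 65 xor 70 = 15
byte 5: 72 xor a9 = db
byte 6: 20 xor ea = ca
byte 7: 74 xor b7 = c3
byte 8: 68 xor d4 = bc
byte 9: 65 xor 70 = 15
byte 10: 20 xor a9 = 89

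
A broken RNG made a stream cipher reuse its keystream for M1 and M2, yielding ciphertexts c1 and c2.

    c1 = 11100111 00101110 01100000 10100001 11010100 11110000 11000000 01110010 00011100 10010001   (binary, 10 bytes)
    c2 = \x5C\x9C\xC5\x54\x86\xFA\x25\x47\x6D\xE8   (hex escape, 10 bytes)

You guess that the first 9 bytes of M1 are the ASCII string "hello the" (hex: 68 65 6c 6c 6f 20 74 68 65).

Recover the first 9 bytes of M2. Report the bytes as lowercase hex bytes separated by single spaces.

d3 d7 c9 99 3d 2a 91 5d 14

First, c1 ⊕ c2 = (M1 ⊕ K) ⊕ (M2 ⊕ K) = M1 ⊕ M2, so the key drops out. Then M2 = (M1 ⊕ M2) ⊕ M1 over the first 9 bytes.
byte 0: (e7 ^ 5c) ^ 68 = bb ^ 68 = d3
byte 1: (2e ^ 9c) ^ 65 = b2 ^ 65 = d7
byte 2: (60 ^ c5) ^ 6c = a5 ^ 6c = c9
byte 3: (a1 ^ 54) ^ 6c = f5 ^ 6c = 99
byte 4: (d4 ^ 86) ^ 6f = 52 ^ 6f = 3d
byte 5: (f0 ^ fa) ^ 20 = 0a ^ 20 = 2a
byte 6: (c0 ^ 25) ^ 74 = e5 ^ 74 = 91
byte 7: (72 ^ 47) ^ 68 = 35 ^ 68 = 5d
byte 8: (1c ^ 6d) ^ 65 = 71 ^ 65 = 14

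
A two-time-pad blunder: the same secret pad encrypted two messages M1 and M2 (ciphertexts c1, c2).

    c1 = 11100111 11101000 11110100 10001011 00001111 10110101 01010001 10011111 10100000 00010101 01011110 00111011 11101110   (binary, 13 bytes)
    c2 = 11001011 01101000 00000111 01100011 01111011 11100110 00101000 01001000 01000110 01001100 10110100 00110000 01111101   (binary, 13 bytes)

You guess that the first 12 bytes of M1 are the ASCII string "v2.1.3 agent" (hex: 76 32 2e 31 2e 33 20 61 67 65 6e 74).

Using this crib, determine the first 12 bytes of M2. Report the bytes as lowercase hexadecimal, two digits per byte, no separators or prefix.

First, c1 ⊕ c2 = (M1 ⊕ K) ⊕ (M2 ⊕ K) = M1 ⊕ M2, so the key drops out. Then M2 = (M1 ⊕ M2) ⊕ M1 over the first 12 bytes.
byte 0: (e7 ⊕ cb) ⊕ 76 = 2c ⊕ 76 = 5a
byte 1: (e8 ⊕ 68) ⊕ 32 = 80 ⊕ 32 = b2
byte 2: (f4 ⊕ 07) ⊕ 2e = f3 ⊕ 2e = dd
byte 3: (8b ⊕ 63) ⊕ 31 = e8 ⊕ 31 = d9
byte 4: (0f ⊕ 7b) ⊕ 2e = 74 ⊕ 2e = 5a
byte 5: (b5 ⊕ e6) ⊕ 33 = 53 ⊕ 33 = 60
byte 6: (51 ⊕ 28) ⊕ 20 = 79 ⊕ 20 = 59
byte 7: (9f ⊕ 48) ⊕ 61 = d7 ⊕ 61 = b6
byte 8: (a0 ⊕ 46) ⊕ 67 = e6 ⊕ 67 = 81
byte 9: (15 ⊕ 4c) ⊕ 65 = 59 ⊕ 65 = 3c
byte 10: (5e ⊕ b4) ⊕ 6e = ea ⊕ 6e = 84
byte 11: (3b ⊕ 30) ⊕ 74 = 0b ⊕ 74 = 7f

5ab2ddd95a6059b6813c847f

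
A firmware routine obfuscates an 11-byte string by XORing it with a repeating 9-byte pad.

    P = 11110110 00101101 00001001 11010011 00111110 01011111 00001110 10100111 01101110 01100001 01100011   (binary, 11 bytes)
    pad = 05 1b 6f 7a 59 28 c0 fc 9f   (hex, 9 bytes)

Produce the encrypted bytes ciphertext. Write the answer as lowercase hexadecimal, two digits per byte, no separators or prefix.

The 9-byte key repeats, so the effective keystream is 05 1b 6f 7a 59 28 c0 fc 9f 05 1b.
byte 0: 246 ^   5 = 243
byte 1:  45 ^  27 =  54
byte 2:   9 ^ 111 = 102
byte 3: 211 ^ 122 = 169
byte 4:  62 ^  89 = 103
byte 5:  95 ^  40 = 119
byte 6:  14 ^ 192 = 206
byte 7: 167 ^ 252 =  91
byte 8: 110 ^ 159 = 241
byte 9:  97 ^   5 = 100
byte 10:  99 ^  27 = 120

f33666a96777ce5bf16478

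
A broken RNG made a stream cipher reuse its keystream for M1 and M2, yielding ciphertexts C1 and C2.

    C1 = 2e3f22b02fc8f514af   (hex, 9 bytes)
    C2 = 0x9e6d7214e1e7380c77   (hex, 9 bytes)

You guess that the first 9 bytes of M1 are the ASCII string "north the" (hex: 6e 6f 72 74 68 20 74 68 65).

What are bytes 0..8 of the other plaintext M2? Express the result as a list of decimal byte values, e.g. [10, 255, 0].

First, C1 ⊕ C2 = (M1 ⊕ K) ⊕ (M2 ⊕ K) = M1 ⊕ M2, so the key drops out. Then M2 = (M1 ⊕ M2) ⊕ M1 over the first 9 bytes.
byte 0: (2e XOR 9e) XOR 6e = b0 XOR 6e = de
byte 1: (3f XOR 6d) XOR 6f = 52 XOR 6f = 3d
byte 2: (22 XOR 72) XOR 72 = 50 XOR 72 = 22
byte 3: (b0 XOR 14) XOR 74 = a4 XOR 74 = d0
byte 4: (2f XOR e1) XOR 68 = ce XOR 68 = a6
byte 5: (c8 XOR e7) XOR 20 = 2f XOR 20 = 0f
byte 6: (f5 XOR 38) XOR 74 = cd XOR 74 = b9
byte 7: (14 XOR 0c) XOR 68 = 18 XOR 68 = 70
byte 8: (af XOR 77) XOR 65 = d8 XOR 65 = bd

[222, 61, 34, 208, 166, 15, 185, 112, 189]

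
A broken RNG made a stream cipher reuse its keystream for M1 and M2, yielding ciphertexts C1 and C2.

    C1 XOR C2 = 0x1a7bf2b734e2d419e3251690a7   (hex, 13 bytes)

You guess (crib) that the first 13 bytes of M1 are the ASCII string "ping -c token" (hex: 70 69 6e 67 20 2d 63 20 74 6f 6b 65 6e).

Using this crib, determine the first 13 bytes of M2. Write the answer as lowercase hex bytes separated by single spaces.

6a 12 9c d0 14 cf b7 39 97 4a 7d f5 c9

Since C1 ⊕ C2 = M1 ⊕ M2, XORing with the guessed M1 bytes yields the corresponding M2 bytes: M2 = (C1 ⊕ C2) ⊕ M1.
00011010 ^ 01110000 = 01101010
01111011 ^ 01101001 = 00010010
11110010 ^ 01101110 = 10011100
10110111 ^ 01100111 = 11010000
00110100 ^ 00100000 = 00010100
11100010 ^ 00101101 = 11001111
11010100 ^ 01100011 = 10110111
00011001 ^ 00100000 = 00111001
11100011 ^ 01110100 = 10010111
00100101 ^ 01101111 = 01001010
00010110 ^ 01101011 = 01111101
10010000 ^ 01100101 = 11110101
10100111 ^ 01101110 = 11001001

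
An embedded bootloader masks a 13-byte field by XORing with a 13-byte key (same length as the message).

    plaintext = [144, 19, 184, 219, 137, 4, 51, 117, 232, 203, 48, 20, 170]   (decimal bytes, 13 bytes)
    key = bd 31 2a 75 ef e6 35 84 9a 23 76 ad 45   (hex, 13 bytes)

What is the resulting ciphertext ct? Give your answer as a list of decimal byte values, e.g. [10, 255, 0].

XOR is its own inverse, so applying the key byte-wise gives the result directly.
90 xor bd = 2d
13 xor 31 = 22
b8 xor 2a = 92
db xor 75 = ae
89 xor ef = 66
04 xor e6 = e2
33 xor 35 = 06
75 xor 84 = f1
e8 xor 9a = 72
cb xor 23 = e8
30 xor 76 = 46
14 xor ad = b9
aa xor 45 = ef

[45, 34, 146, 174, 102, 226, 6, 241, 114, 232, 70, 185, 239]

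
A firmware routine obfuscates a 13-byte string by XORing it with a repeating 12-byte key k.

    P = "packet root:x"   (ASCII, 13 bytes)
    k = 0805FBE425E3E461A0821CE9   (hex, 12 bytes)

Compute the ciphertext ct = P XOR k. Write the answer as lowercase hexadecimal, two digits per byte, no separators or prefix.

7864988f4097c413cfed68d370

The 12-byte key repeats, so the effective keystream is 08 05 fb e4 25 e3 e4 61 a0 82 1c e9 08.
byte 0: 70 xor 08 = 78
byte 1: 61 xor 05 = 64
byte 2: 63 xor fb = 98
byte 3: 6b xor e4 = 8f
byte 4: 65 xor 25 = 40
byte 5: 74 xor e3 = 97
byte 6: 20 xor e4 = c4
byte 7: 72 xor 61 = 13
byte 8: 6f xor a0 = cf
byte 9: 6f xor 82 = ed
byte 10: 74 xor 1c = 68
byte 11: 3a xor e9 = d3
byte 12: 78 xor 08 = 70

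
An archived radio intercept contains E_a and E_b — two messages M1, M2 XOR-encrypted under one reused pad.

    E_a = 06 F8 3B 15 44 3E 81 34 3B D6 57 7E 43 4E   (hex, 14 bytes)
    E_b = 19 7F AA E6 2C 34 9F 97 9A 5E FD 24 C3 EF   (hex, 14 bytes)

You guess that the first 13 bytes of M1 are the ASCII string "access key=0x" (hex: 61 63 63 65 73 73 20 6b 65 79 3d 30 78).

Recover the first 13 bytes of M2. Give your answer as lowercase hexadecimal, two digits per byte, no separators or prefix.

7ee4f2961b793ec8c4f1976af8

First, E_a ⊕ E_b = (M1 ⊕ K) ⊕ (M2 ⊕ K) = M1 ⊕ M2, so the key drops out. Then M2 = (M1 ⊕ M2) ⊕ M1 over the first 13 bytes.
byte 0: (06 xor 19) xor 61 = 1f xor 61 = 7e
byte 1: (f8 xor 7f) xor 63 = 87 xor 63 = e4
byte 2: (3b xor aa) xor 63 = 91 xor 63 = f2
byte 3: (15 xor e6) xor 65 = f3 xor 65 = 96
byte 4: (44 xor 2c) xor 73 = 68 xor 73 = 1b
byte 5: (3e xor 34) xor 73 = 0a xor 73 = 79
byte 6: (81 xor 9f) xor 20 = 1e xor 20 = 3e
byte 7: (34 xor 97) xor 6b = a3 xor 6b = c8
byte 8: (3b xor 9a) xor 65 = a1 xor 65 = c4
byte 9: (d6 xor 5e) xor 79 = 88 xor 79 = f1
byte 10: (57 xor fd) xor 3d = aa xor 3d = 97
byte 11: (7e xor 24) xor 30 = 5a xor 30 = 6a
byte 12: (43 xor c3) xor 78 = 80 xor 78 = f8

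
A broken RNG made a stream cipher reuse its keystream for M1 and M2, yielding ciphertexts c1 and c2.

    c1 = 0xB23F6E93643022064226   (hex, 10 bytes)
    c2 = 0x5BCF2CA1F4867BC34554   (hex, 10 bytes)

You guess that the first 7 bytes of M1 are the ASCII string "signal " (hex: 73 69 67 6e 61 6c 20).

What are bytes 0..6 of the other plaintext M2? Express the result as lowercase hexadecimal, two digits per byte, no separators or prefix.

9a99255cf1da79

First, c1 ⊕ c2 = (M1 ⊕ K) ⊕ (M2 ⊕ K) = M1 ⊕ M2, so the key drops out. Then M2 = (M1 ⊕ M2) ⊕ M1 over the first 7 bytes.
byte 0: (b2 ⊕ 5b) ⊕ 73 = e9 ⊕ 73 = 9a
byte 1: (3f ⊕ cf) ⊕ 69 = f0 ⊕ 69 = 99
byte 2: (6e ⊕ 2c) ⊕ 67 = 42 ⊕ 67 = 25
byte 3: (93 ⊕ a1) ⊕ 6e = 32 ⊕ 6e = 5c
byte 4: (64 ⊕ f4) ⊕ 61 = 90 ⊕ 61 = f1
byte 5: (30 ⊕ 86) ⊕ 6c = b6 ⊕ 6c = da
byte 6: (22 ⊕ 7b) ⊕ 20 = 59 ⊕ 20 = 79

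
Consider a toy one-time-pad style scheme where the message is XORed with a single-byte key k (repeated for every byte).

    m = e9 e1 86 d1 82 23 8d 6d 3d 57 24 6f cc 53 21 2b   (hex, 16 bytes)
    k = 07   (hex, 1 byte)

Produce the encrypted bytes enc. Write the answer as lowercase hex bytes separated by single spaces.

The 1-byte key repeats, so the effective keystream is 07 07 07 07 07 07 07 07 07 07 07 07 07 07 07 07.
byte 0: e9 XOR 07 = ee
byte 1: e1 XOR 07 = e6
byte 2: 86 XOR 07 = 81
byte 3: d1 XOR 07 = d6
byte 4: 82 XOR 07 = 85
byte 5: 23 XOR 07 = 24
byte 6: 8d XOR 07 = 8a
byte 7: 6d XOR 07 = 6a
byte 8: 3d XOR 07 = 3a
byte 9: 57 XOR 07 = 50
byte 10: 24 XOR 07 = 23
byte 11: 6f XOR 07 = 68
byte 12: cc XOR 07 = cb
byte 13: 53 XOR 07 = 54
byte 14: 21 XOR 07 = 26
byte 15: 2b XOR 07 = 2c

ee e6 81 d6 85 24 8a 6a 3a 50 23 68 cb 54 26 2c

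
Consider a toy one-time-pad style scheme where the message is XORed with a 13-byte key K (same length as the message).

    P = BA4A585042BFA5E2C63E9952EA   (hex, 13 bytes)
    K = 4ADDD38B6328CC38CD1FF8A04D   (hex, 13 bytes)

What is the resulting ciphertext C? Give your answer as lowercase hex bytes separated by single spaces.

f0 97 8b db 21 97 69 da 0b 21 61 f2 a7

byte 0: ba xor 4a = f0
byte 1: 4a xor dd = 97
byte 2: 58 xor d3 = 8b
byte 3: 50 xor 8b = db
byte 4: 42 xor 63 = 21
byte 5: bf xor 28 = 97
byte 6: a5 xor cc = 69
byte 7: e2 xor 38 = da
byte 8: c6 xor cd = 0b
byte 9: 3e xor 1f = 21
byte 10: 99 xor f8 = 61
byte 11: 52 xor a0 = f2
byte 12: ea xor 4d = a7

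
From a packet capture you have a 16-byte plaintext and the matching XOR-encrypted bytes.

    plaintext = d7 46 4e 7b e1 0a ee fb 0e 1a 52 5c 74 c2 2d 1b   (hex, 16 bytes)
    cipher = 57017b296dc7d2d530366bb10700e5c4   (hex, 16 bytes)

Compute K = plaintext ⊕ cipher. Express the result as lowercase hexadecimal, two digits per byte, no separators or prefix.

804735528ccd3c2e3e2c39ed73c2c8df

Since cipher = plaintext ⊕ K, XORing both sides with plaintext gives K = plaintext ⊕ cipher.
11010111 xor 01010111 = 10000000
01000110 xor 00000001 = 01000111
01001110 xor 01111011 = 00110101
01111011 xor 00101001 = 01010010
11100001 xor 01101101 = 10001100
00001010 xor 11000111 = 11001101
11101110 xor 11010010 = 00111100
11111011 xor 11010101 = 00101110
00001110 xor 00110000 = 00111110
00011010 xor 00110110 = 00101100
01010010 xor 01101011 = 00111001
01011100 xor 10110001 = 11101101
01110100 xor 00000111 = 01110011
11000010 xor 00000000 = 11000010
00101101 xor 11100101 = 11001000
00011011 xor 11000100 = 11011111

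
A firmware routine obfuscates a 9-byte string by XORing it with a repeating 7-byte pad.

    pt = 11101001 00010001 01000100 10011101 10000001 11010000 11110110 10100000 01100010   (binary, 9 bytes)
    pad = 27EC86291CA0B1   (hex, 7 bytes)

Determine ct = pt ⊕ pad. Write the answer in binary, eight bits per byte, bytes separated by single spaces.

The 7-byte key repeats, so the effective keystream is 27 ec 86 29 1c a0 b1 27 ec.
byte 0: e9 XOR 27 = ce
byte 1: 11 XOR ec = fd
byte 2: 44 XOR 86 = c2
byte 3: 9d XOR 29 = b4
byte 4: 81 XOR 1c = 9d
byte 5: d0 XOR a0 = 70
byte 6: f6 XOR b1 = 47
byte 7: a0 XOR 27 = 87
byte 8: 62 XOR ec = 8e

11001110 11111101 11000010 10110100 10011101 01110000 01000111 10000111 10001110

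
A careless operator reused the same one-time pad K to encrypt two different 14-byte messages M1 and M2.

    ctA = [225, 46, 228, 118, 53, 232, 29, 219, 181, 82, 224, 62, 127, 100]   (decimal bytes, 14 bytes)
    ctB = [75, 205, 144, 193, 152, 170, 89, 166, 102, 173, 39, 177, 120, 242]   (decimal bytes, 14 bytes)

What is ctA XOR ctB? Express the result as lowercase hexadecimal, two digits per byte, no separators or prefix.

aae374b7ad42447dd3ffc78f0796

ctA ⊕ ctB = (M1 ⊕ K) ⊕ (M2 ⊕ K) = M1 ⊕ M2 — the shared key cancels under XOR.
byte 0: e1 xor 4b = aa
byte 1: 2e xor cd = e3
byte 2: e4 xor 90 = 74
byte 3: 76 xor c1 = b7
byte 4: 35 xor 98 = ad
byte 5: e8 xor aa = 42
byte 6: 1d xor 59 = 44
byte 7: db xor a6 = 7d
byte 8: b5 xor 66 = d3
byte 9: 52 xor ad = ff
byte 10: e0 xor 27 = c7
byte 11: 3e xor b1 = 8f
byte 12: 7f xor 78 = 07
byte 13: 64 xor f2 = 96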